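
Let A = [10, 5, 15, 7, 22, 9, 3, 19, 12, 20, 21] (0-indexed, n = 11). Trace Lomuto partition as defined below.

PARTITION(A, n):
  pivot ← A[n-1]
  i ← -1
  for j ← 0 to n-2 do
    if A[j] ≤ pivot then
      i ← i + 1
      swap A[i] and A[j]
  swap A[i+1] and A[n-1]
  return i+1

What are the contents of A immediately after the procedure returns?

[10, 5, 15, 7, 9, 3, 19, 12, 20, 21, 22]

pivot=21, i=-1
j=0: 10≤21, i=0, swap(0,0) ⇒ [10, 5, 15, 7, 22, 9, 3, 19, 12, 20, 21]
j=1: 5≤21, i=1, swap(1,1) ⇒ [10, 5, 15, 7, 22, 9, 3, 19, 12, 20, 21]
j=2: 15≤21, i=2, swap(2,2) ⇒ [10, 5, 15, 7, 22, 9, 3, 19, 12, 20, 21]
j=3: 7≤21, i=3, swap(3,3) ⇒ [10, 5, 15, 7, 22, 9, 3, 19, 12, 20, 21]
j=4: 22>21, skip
j=5: 9≤21, i=4, swap(4,5) ⇒ [10, 5, 15, 7, 9, 22, 3, 19, 12, 20, 21]
j=6: 3≤21, i=5, swap(5,6) ⇒ [10, 5, 15, 7, 9, 3, 22, 19, 12, 20, 21]
j=7: 19≤21, i=6, swap(6,7) ⇒ [10, 5, 15, 7, 9, 3, 19, 22, 12, 20, 21]
j=8: 12≤21, i=7, swap(7,8) ⇒ [10, 5, 15, 7, 9, 3, 19, 12, 22, 20, 21]
j=9: 20≤21, i=8, swap(8,9) ⇒ [10, 5, 15, 7, 9, 3, 19, 12, 20, 22, 21]
swap(9,10) ⇒ [10, 5, 15, 7, 9, 3, 19, 12, 20, 21, 22]; return 9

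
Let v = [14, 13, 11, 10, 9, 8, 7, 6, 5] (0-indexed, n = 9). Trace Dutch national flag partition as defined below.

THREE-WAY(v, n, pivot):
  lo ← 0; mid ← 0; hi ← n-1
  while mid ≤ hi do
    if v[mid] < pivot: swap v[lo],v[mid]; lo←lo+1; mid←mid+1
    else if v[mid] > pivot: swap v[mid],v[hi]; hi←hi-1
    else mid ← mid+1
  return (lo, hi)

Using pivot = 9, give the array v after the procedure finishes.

[5, 6, 7, 8, 9, 10, 11, 13, 14]

pivot = 9; lo=0, mid=0, hi=8
v[mid]=14>9: swap v[0],v[8]; hi=7 → [5, 13, 11, 10, 9, 8, 7, 6, 14]
v[mid]=5<9: swap v[0],v[0]; lo=1,mid=1 → [5, 13, 11, 10, 9, 8, 7, 6, 14]
v[mid]=13>9: swap v[1],v[7]; hi=6 → [5, 6, 11, 10, 9, 8, 7, 13, 14]
v[mid]=6<9: swap v[1],v[1]; lo=2,mid=2 → [5, 6, 11, 10, 9, 8, 7, 13, 14]
v[mid]=11>9: swap v[2],v[6]; hi=5 → [5, 6, 7, 10, 9, 8, 11, 13, 14]
v[mid]=7<9: swap v[2],v[2]; lo=3,mid=3 → [5, 6, 7, 10, 9, 8, 11, 13, 14]
v[mid]=10>9: swap v[3],v[5]; hi=4 → [5, 6, 7, 8, 9, 10, 11, 13, 14]
v[mid]=8<9: swap v[3],v[3]; lo=4,mid=4 → [5, 6, 7, 8, 9, 10, 11, 13, 14]
v[mid]=9=9: mid=5
end: lo=4, hi=4; v = [5, 6, 7, 8, 9, 10, 11, 13, 14]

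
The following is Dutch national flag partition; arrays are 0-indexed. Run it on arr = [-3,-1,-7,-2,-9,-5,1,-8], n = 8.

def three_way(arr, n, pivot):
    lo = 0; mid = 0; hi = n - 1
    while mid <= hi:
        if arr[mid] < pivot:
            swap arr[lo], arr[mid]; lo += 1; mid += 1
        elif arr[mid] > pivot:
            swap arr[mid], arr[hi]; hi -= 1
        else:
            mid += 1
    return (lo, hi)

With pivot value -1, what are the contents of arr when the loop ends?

[-3,-7,-2,-9,-5,-8,-1,1]

pivot = -1; lo=0, mid=0, hi=7
arr[mid]=-3<-1: swap arr[0],arr[0]; lo=1,mid=1 → [-3,-1,-7,-2,-9,-5,1,-8]
arr[mid]=-1=-1: mid=2
arr[mid]=-7<-1: swap arr[1],arr[2]; lo=2,mid=3 → [-3,-7,-1,-2,-9,-5,1,-8]
arr[mid]=-2<-1: swap arr[2],arr[3]; lo=3,mid=4 → [-3,-7,-2,-1,-9,-5,1,-8]
arr[mid]=-9<-1: swap arr[3],arr[4]; lo=4,mid=5 → [-3,-7,-2,-9,-1,-5,1,-8]
arr[mid]=-5<-1: swap arr[4],arr[5]; lo=5,mid=6 → [-3,-7,-2,-9,-5,-1,1,-8]
arr[mid]=1>-1: swap arr[6],arr[7]; hi=6 → [-3,-7,-2,-9,-5,-1,-8,1]
arr[mid]=-8<-1: swap arr[5],arr[6]; lo=6,mid=7 → [-3,-7,-2,-9,-5,-8,-1,1]
end: lo=6, hi=6; arr = [-3,-7,-2,-9,-5,-8,-1,1]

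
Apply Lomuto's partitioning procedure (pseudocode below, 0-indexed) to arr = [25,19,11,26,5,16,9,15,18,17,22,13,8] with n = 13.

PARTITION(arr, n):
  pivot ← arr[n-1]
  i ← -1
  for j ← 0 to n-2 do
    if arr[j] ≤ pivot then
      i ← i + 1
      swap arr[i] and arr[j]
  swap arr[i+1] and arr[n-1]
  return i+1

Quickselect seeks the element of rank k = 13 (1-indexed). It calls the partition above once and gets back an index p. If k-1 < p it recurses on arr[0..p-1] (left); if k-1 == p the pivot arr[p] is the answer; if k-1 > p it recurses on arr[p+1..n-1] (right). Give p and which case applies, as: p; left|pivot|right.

1; right

pivot = arr[12] = 8; i = -1
j=0: arr[0]=25 > 8 → no swap
j=1: arr[1]=19 > 8 → no swap
j=2: arr[2]=11 > 8 → no swap
j=3: arr[3]=26 > 8 → no swap
j=4: arr[4]=5 ≤ 8 → i=0, swap arr[0],arr[4] → [5,19,11,26,25,16,9,15,18,17,22,13,8]
j=5: arr[5]=16 > 8 → no swap
j=6: arr[6]=9 > 8 → no swap
j=7: arr[7]=15 > 8 → no swap
j=8: arr[8]=18 > 8 → no swap
j=9: arr[9]=17 > 8 → no swap
j=10: arr[10]=22 > 8 → no swap
j=11: arr[11]=13 > 8 → no swap
final swap arr[1],arr[12] → [5,8,11,26,25,16,9,15,18,17,22,13,19]; return 1
p = 1; k-1 = 12 > 1 ⇒ right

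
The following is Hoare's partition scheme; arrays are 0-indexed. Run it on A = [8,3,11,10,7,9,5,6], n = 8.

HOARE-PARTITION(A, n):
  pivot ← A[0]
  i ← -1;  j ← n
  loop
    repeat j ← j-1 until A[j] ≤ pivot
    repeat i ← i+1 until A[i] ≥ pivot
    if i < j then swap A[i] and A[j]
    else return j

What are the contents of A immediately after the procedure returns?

pivot=8
j stops at 7 (6), i stops at 0 (8); swap ⇒ [6,3,11,10,7,9,5,8]
j stops at 6 (5), i stops at 2 (11); swap ⇒ [6,3,5,10,7,9,11,8]
j stops at 4 (7), i stops at 3 (10); swap ⇒ [6,3,5,7,10,9,11,8]
j stops at 3, i stops at 4; i≥j ⇒ return 3. A=[6,3,5,7,10,9,11,8]

[6,3,5,7,10,9,11,8]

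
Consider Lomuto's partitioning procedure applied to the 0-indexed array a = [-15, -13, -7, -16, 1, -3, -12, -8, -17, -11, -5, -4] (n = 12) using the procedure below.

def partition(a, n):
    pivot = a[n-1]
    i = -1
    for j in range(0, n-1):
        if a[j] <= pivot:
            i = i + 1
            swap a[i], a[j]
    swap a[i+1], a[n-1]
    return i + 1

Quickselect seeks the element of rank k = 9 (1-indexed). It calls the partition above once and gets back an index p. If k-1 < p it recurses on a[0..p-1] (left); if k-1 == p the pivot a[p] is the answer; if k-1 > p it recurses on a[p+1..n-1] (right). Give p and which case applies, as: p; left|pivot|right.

pivot = a[11] = -4; i = -1
j=0: a[0]=-15 ≤ -4 → i=0, swap a[0],a[0] (no change) → [-15, -13, -7, -16, 1, -3, -12, -8, -17, -11, -5, -4]
j=1: a[1]=-13 ≤ -4 → i=1, swap a[1],a[1] (no change) → [-15, -13, -7, -16, 1, -3, -12, -8, -17, -11, -5, -4]
j=2: a[2]=-7 ≤ -4 → i=2, swap a[2],a[2] (no change) → [-15, -13, -7, -16, 1, -3, -12, -8, -17, -11, -5, -4]
j=3: a[3]=-16 ≤ -4 → i=3, swap a[3],a[3] (no change) → [-15, -13, -7, -16, 1, -3, -12, -8, -17, -11, -5, -4]
j=4: a[4]=1 > -4 → no swap
j=5: a[5]=-3 > -4 → no swap
j=6: a[6]=-12 ≤ -4 → i=4, swap a[4],a[6] → [-15, -13, -7, -16, -12, -3, 1, -8, -17, -11, -5, -4]
j=7: a[7]=-8 ≤ -4 → i=5, swap a[5],a[7] → [-15, -13, -7, -16, -12, -8, 1, -3, -17, -11, -5, -4]
j=8: a[8]=-17 ≤ -4 → i=6, swap a[6],a[8] → [-15, -13, -7, -16, -12, -8, -17, -3, 1, -11, -5, -4]
j=9: a[9]=-11 ≤ -4 → i=7, swap a[7],a[9] → [-15, -13, -7, -16, -12, -8, -17, -11, 1, -3, -5, -4]
j=10: a[10]=-5 ≤ -4 → i=8, swap a[8],a[10] → [-15, -13, -7, -16, -12, -8, -17, -11, -5, -3, 1, -4]
final swap a[9],a[11] → [-15, -13, -7, -16, -12, -8, -17, -11, -5, -4, 1, -3]; return 9
p = 9; k-1 = 8 < 9 ⇒ left

9; left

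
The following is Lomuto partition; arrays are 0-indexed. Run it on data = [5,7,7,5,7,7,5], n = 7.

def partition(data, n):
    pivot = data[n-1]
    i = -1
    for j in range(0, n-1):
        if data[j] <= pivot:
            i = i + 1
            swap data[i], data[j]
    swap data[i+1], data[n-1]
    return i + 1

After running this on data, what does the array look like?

[5,5,5,7,7,7,7]

pivot = data[6] = 5; i = -1
j=0: data[0]=5 ≤ 5 → i=0, swap data[0],data[0] (no change) → [5,7,7,5,7,7,5]
j=1: data[1]=7 > 5 → no swap
j=2: data[2]=7 > 5 → no swap
j=3: data[3]=5 ≤ 5 → i=1, swap data[1],data[3] → [5,5,7,7,7,7,5]
j=4: data[4]=7 > 5 → no swap
j=5: data[5]=7 > 5 → no swap
final swap data[2],data[6] → [5,5,5,7,7,7,7]; return 2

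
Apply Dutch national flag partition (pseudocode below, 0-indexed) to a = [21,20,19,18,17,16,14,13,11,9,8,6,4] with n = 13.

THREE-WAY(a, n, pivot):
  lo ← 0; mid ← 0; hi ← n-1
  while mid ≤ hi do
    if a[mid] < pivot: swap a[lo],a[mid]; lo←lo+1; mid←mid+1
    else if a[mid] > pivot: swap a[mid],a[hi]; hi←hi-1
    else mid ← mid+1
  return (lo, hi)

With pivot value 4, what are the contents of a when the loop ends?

[4,19,18,17,16,14,13,11,9,8,6,20,21]

pivot = 4; lo=0, mid=0, hi=12
a[mid]=21>4: swap a[0],a[12]; hi=11 → [4,20,19,18,17,16,14,13,11,9,8,6,21]
a[mid]=4=4: mid=1
a[mid]=20>4: swap a[1],a[11]; hi=10 → [4,6,19,18,17,16,14,13,11,9,8,20,21]
a[mid]=6>4: swap a[1],a[10]; hi=9 → [4,8,19,18,17,16,14,13,11,9,6,20,21]
a[mid]=8>4: swap a[1],a[9]; hi=8 → [4,9,19,18,17,16,14,13,11,8,6,20,21]
a[mid]=9>4: swap a[1],a[8]; hi=7 → [4,11,19,18,17,16,14,13,9,8,6,20,21]
a[mid]=11>4: swap a[1],a[7]; hi=6 → [4,13,19,18,17,16,14,11,9,8,6,20,21]
a[mid]=13>4: swap a[1],a[6]; hi=5 → [4,14,19,18,17,16,13,11,9,8,6,20,21]
a[mid]=14>4: swap a[1],a[5]; hi=4 → [4,16,19,18,17,14,13,11,9,8,6,20,21]
a[mid]=16>4: swap a[1],a[4]; hi=3 → [4,17,19,18,16,14,13,11,9,8,6,20,21]
a[mid]=17>4: swap a[1],a[3]; hi=2 → [4,18,19,17,16,14,13,11,9,8,6,20,21]
a[mid]=18>4: swap a[1],a[2]; hi=1 → [4,19,18,17,16,14,13,11,9,8,6,20,21]
a[mid]=19>4: swap a[1],a[1]; hi=0 → [4,19,18,17,16,14,13,11,9,8,6,20,21]
end: lo=0, hi=0; a = [4,19,18,17,16,14,13,11,9,8,6,20,21]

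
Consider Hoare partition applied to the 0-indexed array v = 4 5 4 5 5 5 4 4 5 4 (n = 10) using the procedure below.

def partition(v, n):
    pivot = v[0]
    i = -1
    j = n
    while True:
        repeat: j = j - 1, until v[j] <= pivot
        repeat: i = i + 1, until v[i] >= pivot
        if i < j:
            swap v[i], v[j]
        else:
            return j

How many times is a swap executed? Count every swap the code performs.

pivot = v[0] = 4; i = -1, j = 10
j→9 (v[9]=4≤4), i→0 (v[0]=4≥4); i<j, swap → 4 5 4 5 5 5 4 4 5 4
j→7 (v[7]=4≤4), i→1 (v[1]=5≥4); i<j, swap → 4 4 4 5 5 5 4 5 5 4
j→6 (v[6]=4≤4), i→2 (v[2]=4≥4); i<j, swap → 4 4 4 5 5 5 4 5 5 4
j→2, i→3; i≥j, return j=2. v = 4 4 4 5 5 5 4 5 5 4

3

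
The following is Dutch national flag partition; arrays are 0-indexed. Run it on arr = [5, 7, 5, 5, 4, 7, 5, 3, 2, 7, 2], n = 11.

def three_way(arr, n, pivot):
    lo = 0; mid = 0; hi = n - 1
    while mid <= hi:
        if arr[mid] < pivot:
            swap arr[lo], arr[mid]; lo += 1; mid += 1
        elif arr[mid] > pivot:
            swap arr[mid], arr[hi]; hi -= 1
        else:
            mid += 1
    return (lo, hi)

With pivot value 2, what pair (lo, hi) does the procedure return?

pivot = 2; lo=0, mid=0, hi=10
arr[mid]=5>2: swap arr[0],arr[10]; hi=9 → [2, 7, 5, 5, 4, 7, 5, 3, 2, 7, 5]
arr[mid]=2=2: mid=1
arr[mid]=7>2: swap arr[1],arr[9]; hi=8 → [2, 7, 5, 5, 4, 7, 5, 3, 2, 7, 5]
arr[mid]=7>2: swap arr[1],arr[8]; hi=7 → [2, 2, 5, 5, 4, 7, 5, 3, 7, 7, 5]
arr[mid]=2=2: mid=2
arr[mid]=5>2: swap arr[2],arr[7]; hi=6 → [2, 2, 3, 5, 4, 7, 5, 5, 7, 7, 5]
arr[mid]=3>2: swap arr[2],arr[6]; hi=5 → [2, 2, 5, 5, 4, 7, 3, 5, 7, 7, 5]
arr[mid]=5>2: swap arr[2],arr[5]; hi=4 → [2, 2, 7, 5, 4, 5, 3, 5, 7, 7, 5]
arr[mid]=7>2: swap arr[2],arr[4]; hi=3 → [2, 2, 4, 5, 7, 5, 3, 5, 7, 7, 5]
arr[mid]=4>2: swap arr[2],arr[3]; hi=2 → [2, 2, 5, 4, 7, 5, 3, 5, 7, 7, 5]
arr[mid]=5>2: swap arr[2],arr[2]; hi=1 → [2, 2, 5, 4, 7, 5, 3, 5, 7, 7, 5]
end: lo=0, hi=1; arr = [2, 2, 5, 4, 7, 5, 3, 5, 7, 7, 5]

(0, 1)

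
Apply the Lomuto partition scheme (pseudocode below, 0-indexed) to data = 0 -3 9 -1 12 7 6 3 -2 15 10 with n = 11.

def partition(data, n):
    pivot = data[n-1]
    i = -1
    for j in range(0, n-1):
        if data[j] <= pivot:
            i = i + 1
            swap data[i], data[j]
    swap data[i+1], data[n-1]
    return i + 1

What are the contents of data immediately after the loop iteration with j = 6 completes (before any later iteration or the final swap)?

pivot=10, i=-1
j=0: 0≤10, i=0, swap(0,0) ⇒ 0 -3 9 -1 12 7 6 3 -2 15 10
j=1: -3≤10, i=1, swap(1,1) ⇒ 0 -3 9 -1 12 7 6 3 -2 15 10
j=2: 9≤10, i=2, swap(2,2) ⇒ 0 -3 9 -1 12 7 6 3 -2 15 10
j=3: -1≤10, i=3, swap(3,3) ⇒ 0 -3 9 -1 12 7 6 3 -2 15 10
j=4: 12>10, skip
j=5: 7≤10, i=4, swap(4,5) ⇒ 0 -3 9 -1 7 12 6 3 -2 15 10
j=6: 6≤10, i=5, swap(5,6) ⇒ 0 -3 9 -1 7 6 12 3 -2 15 10
(after j=6) data = 0 -3 9 -1 7 6 12 3 -2 15 10

0 -3 9 -1 7 6 12 3 -2 15 10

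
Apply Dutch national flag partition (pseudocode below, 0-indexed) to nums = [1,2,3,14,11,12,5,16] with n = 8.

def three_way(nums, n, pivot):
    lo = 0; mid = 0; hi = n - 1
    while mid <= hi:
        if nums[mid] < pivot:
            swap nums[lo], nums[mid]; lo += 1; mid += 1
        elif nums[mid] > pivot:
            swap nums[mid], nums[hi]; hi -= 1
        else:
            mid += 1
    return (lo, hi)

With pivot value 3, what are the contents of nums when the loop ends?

[1,2,3,11,12,5,16,14]

pivot = 3; lo=0, mid=0, hi=7
nums[mid]=1<3: swap nums[0],nums[0]; lo=1,mid=1 → [1,2,3,14,11,12,5,16]
nums[mid]=2<3: swap nums[1],nums[1]; lo=2,mid=2 → [1,2,3,14,11,12,5,16]
nums[mid]=3=3: mid=3
nums[mid]=14>3: swap nums[3],nums[7]; hi=6 → [1,2,3,16,11,12,5,14]
nums[mid]=16>3: swap nums[3],nums[6]; hi=5 → [1,2,3,5,11,12,16,14]
nums[mid]=5>3: swap nums[3],nums[5]; hi=4 → [1,2,3,12,11,5,16,14]
nums[mid]=12>3: swap nums[3],nums[4]; hi=3 → [1,2,3,11,12,5,16,14]
nums[mid]=11>3: swap nums[3],nums[3]; hi=2 → [1,2,3,11,12,5,16,14]
end: lo=2, hi=2; nums = [1,2,3,11,12,5,16,14]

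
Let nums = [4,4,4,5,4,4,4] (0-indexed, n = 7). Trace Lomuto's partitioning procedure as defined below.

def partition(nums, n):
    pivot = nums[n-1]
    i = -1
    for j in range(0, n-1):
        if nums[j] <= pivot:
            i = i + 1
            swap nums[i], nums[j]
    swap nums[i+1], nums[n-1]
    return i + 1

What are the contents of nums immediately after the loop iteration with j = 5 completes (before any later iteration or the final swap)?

[4,4,4,4,4,5,4]

pivot=4, i=-1
j=0: 4≤4, i=0, swap(0,0) ⇒ [4,4,4,5,4,4,4]
j=1: 4≤4, i=1, swap(1,1) ⇒ [4,4,4,5,4,4,4]
j=2: 4≤4, i=2, swap(2,2) ⇒ [4,4,4,5,4,4,4]
j=3: 5>4, skip
j=4: 4≤4, i=3, swap(3,4) ⇒ [4,4,4,4,5,4,4]
j=5: 4≤4, i=4, swap(4,5) ⇒ [4,4,4,4,4,5,4]
(after j=5) nums = [4,4,4,4,4,5,4]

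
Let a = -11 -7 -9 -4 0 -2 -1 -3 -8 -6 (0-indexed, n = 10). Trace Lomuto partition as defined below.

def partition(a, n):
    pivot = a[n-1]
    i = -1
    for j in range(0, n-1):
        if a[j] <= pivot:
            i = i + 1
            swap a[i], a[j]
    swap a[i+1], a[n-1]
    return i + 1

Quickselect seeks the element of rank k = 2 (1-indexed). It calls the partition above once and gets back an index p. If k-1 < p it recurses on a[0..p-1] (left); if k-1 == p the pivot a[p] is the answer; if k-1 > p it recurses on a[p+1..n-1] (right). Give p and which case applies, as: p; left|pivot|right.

4; left

pivot = a[9] = -6; i = -1
j=0: a[0]=-11 ≤ -6 → i=0, swap a[0],a[0] (no change) → -11 -7 -9 -4 0 -2 -1 -3 -8 -6
j=1: a[1]=-7 ≤ -6 → i=1, swap a[1],a[1] (no change) → -11 -7 -9 -4 0 -2 -1 -3 -8 -6
j=2: a[2]=-9 ≤ -6 → i=2, swap a[2],a[2] (no change) → -11 -7 -9 -4 0 -2 -1 -3 -8 -6
j=3: a[3]=-4 > -6 → no swap
j=4: a[4]=0 > -6 → no swap
j=5: a[5]=-2 > -6 → no swap
j=6: a[6]=-1 > -6 → no swap
j=7: a[7]=-3 > -6 → no swap
j=8: a[8]=-8 ≤ -6 → i=3, swap a[3],a[8] → -11 -7 -9 -8 0 -2 -1 -3 -4 -6
final swap a[4],a[9] → -11 -7 -9 -8 -6 -2 -1 -3 -4 0; return 4
p = 4; k-1 = 1 < 4 ⇒ left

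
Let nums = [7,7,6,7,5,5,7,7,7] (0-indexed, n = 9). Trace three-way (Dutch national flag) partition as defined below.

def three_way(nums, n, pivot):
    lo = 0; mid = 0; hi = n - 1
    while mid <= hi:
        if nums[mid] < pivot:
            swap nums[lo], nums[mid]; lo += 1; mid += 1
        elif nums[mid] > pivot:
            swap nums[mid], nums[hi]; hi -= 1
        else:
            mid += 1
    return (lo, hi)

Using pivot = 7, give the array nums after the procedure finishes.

[6,5,5,7,7,7,7,7,7]

pivot = 7; lo=0, mid=0, hi=8
nums[mid]=7=7: mid=1
nums[mid]=7=7: mid=2
nums[mid]=6<7: swap nums[0],nums[2]; lo=1,mid=3 → [6,7,7,7,5,5,7,7,7]
nums[mid]=7=7: mid=4
nums[mid]=5<7: swap nums[1],nums[4]; lo=2,mid=5 → [6,5,7,7,7,5,7,7,7]
nums[mid]=5<7: swap nums[2],nums[5]; lo=3,mid=6 → [6,5,5,7,7,7,7,7,7]
nums[mid]=7=7: mid=7
nums[mid]=7=7: mid=8
nums[mid]=7=7: mid=9
end: lo=3, hi=8; nums = [6,5,5,7,7,7,7,7,7]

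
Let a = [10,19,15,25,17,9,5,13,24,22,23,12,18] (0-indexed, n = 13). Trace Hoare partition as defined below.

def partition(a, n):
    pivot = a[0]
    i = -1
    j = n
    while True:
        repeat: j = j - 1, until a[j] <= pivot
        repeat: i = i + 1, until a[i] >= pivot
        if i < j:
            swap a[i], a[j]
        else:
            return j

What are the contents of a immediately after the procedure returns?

[5,9,15,25,17,19,10,13,24,22,23,12,18]

pivot=10
j stops at 6 (5), i stops at 0 (10); swap ⇒ [5,19,15,25,17,9,10,13,24,22,23,12,18]
j stops at 5 (9), i stops at 1 (19); swap ⇒ [5,9,15,25,17,19,10,13,24,22,23,12,18]
j stops at 1, i stops at 2; i≥j ⇒ return 1. a=[5,9,15,25,17,19,10,13,24,22,23,12,18]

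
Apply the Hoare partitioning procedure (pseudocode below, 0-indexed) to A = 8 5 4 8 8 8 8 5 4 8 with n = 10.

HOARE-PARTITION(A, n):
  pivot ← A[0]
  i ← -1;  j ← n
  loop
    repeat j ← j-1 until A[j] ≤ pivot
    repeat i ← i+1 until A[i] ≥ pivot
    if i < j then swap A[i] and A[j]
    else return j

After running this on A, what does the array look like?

pivot=8
j stops at 9 (8), i stops at 0 (8); swap ⇒ 8 5 4 8 8 8 8 5 4 8
j stops at 8 (4), i stops at 3 (8); swap ⇒ 8 5 4 4 8 8 8 5 8 8
j stops at 7 (5), i stops at 4 (8); swap ⇒ 8 5 4 4 5 8 8 8 8 8
j stops at 6 (8), i stops at 5 (8); swap ⇒ 8 5 4 4 5 8 8 8 8 8
j stops at 5, i stops at 6; i≥j ⇒ return 5. A=8 5 4 4 5 8 8 8 8 8

8 5 4 4 5 8 8 8 8 8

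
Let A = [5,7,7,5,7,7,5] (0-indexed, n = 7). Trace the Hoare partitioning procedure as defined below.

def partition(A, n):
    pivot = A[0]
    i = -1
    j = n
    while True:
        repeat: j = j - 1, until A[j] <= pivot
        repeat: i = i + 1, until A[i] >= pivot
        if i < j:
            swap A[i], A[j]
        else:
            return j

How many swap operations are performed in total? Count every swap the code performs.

2

pivot=5
j stops at 6 (5), i stops at 0 (5); swap ⇒ [5,7,7,5,7,7,5]
j stops at 3 (5), i stops at 1 (7); swap ⇒ [5,5,7,7,7,7,5]
j stops at 1, i stops at 2; i≥j ⇒ return 1. A=[5,5,7,7,7,7,5]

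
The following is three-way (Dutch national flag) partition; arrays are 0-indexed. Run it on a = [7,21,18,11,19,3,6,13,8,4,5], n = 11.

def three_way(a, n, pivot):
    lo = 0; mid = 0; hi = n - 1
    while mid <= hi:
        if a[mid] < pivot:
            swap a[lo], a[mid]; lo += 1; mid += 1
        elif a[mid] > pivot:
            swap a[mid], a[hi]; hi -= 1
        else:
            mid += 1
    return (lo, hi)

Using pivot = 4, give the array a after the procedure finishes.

pivot = 4; lo=0, mid=0, hi=10
a[mid]=7>4: swap a[0],a[10]; hi=9 → [5,21,18,11,19,3,6,13,8,4,7]
a[mid]=5>4: swap a[0],a[9]; hi=8 → [4,21,18,11,19,3,6,13,8,5,7]
a[mid]=4=4: mid=1
a[mid]=21>4: swap a[1],a[8]; hi=7 → [4,8,18,11,19,3,6,13,21,5,7]
a[mid]=8>4: swap a[1],a[7]; hi=6 → [4,13,18,11,19,3,6,8,21,5,7]
a[mid]=13>4: swap a[1],a[6]; hi=5 → [4,6,18,11,19,3,13,8,21,5,7]
a[mid]=6>4: swap a[1],a[5]; hi=4 → [4,3,18,11,19,6,13,8,21,5,7]
a[mid]=3<4: swap a[0],a[1]; lo=1,mid=2 → [3,4,18,11,19,6,13,8,21,5,7]
a[mid]=18>4: swap a[2],a[4]; hi=3 → [3,4,19,11,18,6,13,8,21,5,7]
a[mid]=19>4: swap a[2],a[3]; hi=2 → [3,4,11,19,18,6,13,8,21,5,7]
a[mid]=11>4: swap a[2],a[2]; hi=1 → [3,4,11,19,18,6,13,8,21,5,7]
end: lo=1, hi=1; a = [3,4,11,19,18,6,13,8,21,5,7]

[3,4,11,19,18,6,13,8,21,5,7]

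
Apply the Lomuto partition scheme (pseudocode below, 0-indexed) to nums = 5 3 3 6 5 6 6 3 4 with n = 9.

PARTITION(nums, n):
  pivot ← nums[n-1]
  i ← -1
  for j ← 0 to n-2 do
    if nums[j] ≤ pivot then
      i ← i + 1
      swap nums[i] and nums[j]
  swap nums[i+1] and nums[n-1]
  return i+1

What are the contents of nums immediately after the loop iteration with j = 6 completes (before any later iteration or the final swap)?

pivot = nums[8] = 4; i = -1
j=0: nums[0]=5 > 4 → no swap
j=1: nums[1]=3 ≤ 4 → i=0, swap nums[0],nums[1] → 3 5 3 6 5 6 6 3 4
j=2: nums[2]=3 ≤ 4 → i=1, swap nums[1],nums[2] → 3 3 5 6 5 6 6 3 4
j=3: nums[3]=6 > 4 → no swap
j=4: nums[4]=5 > 4 → no swap
j=5: nums[5]=6 > 4 → no swap
j=6: nums[6]=6 > 4 → no swap
(after j=6) nums = 3 3 5 6 5 6 6 3 4

3 3 5 6 5 6 6 3 4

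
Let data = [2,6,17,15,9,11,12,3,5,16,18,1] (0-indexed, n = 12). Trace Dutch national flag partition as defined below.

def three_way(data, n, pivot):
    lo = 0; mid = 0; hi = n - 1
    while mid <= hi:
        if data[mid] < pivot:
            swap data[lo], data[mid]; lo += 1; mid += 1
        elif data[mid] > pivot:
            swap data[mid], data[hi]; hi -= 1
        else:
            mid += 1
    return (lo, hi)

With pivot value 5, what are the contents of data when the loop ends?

[2,1,3,5,11,12,9,15,16,18,17,6]

lo=0 mid=0 hi=11
2<5: swap(0,0), lo=1 mid=1 ⇒ [2,6,17,15,9,11,12,3,5,16,18,1]
6>5: swap(1,11), hi=10 ⇒ [2,1,17,15,9,11,12,3,5,16,18,6]
1<5: swap(1,1), lo=2 mid=2 ⇒ [2,1,17,15,9,11,12,3,5,16,18,6]
17>5: swap(2,10), hi=9 ⇒ [2,1,18,15,9,11,12,3,5,16,17,6]
18>5: swap(2,9), hi=8 ⇒ [2,1,16,15,9,11,12,3,5,18,17,6]
16>5: swap(2,8), hi=7 ⇒ [2,1,5,15,9,11,12,3,16,18,17,6]
5=5: mid=3
15>5: swap(3,7), hi=6 ⇒ [2,1,5,3,9,11,12,15,16,18,17,6]
3<5: swap(2,3), lo=3 mid=4 ⇒ [2,1,3,5,9,11,12,15,16,18,17,6]
9>5: swap(4,6), hi=5 ⇒ [2,1,3,5,12,11,9,15,16,18,17,6]
12>5: swap(4,5), hi=4 ⇒ [2,1,3,5,11,12,9,15,16,18,17,6]
11>5: swap(4,4), hi=3 ⇒ [2,1,3,5,11,12,9,15,16,18,17,6]
done. lo=3 hi=3; data=[2,1,3,5,11,12,9,15,16,18,17,6]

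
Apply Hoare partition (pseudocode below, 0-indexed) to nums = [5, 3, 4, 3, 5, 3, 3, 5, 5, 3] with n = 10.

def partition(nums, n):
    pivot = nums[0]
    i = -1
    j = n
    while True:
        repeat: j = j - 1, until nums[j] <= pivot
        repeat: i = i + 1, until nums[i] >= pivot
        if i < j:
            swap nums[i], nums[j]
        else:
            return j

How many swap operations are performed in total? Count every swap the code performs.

pivot=5
j stops at 9 (3), i stops at 0 (5); swap ⇒ [3, 3, 4, 3, 5, 3, 3, 5, 5, 5]
j stops at 8 (5), i stops at 4 (5); swap ⇒ [3, 3, 4, 3, 5, 3, 3, 5, 5, 5]
j stops at 7, i stops at 7; i≥j ⇒ return 7. nums=[3, 3, 4, 3, 5, 3, 3, 5, 5, 5]

2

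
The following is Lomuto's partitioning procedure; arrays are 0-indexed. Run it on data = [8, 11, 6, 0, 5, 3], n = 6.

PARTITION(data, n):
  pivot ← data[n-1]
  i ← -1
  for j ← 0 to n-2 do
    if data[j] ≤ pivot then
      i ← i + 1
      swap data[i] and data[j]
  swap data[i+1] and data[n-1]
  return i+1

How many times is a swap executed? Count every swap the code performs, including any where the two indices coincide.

2

pivot = data[5] = 3; i = -1
j=0: data[0]=8 > 3 → no swap
j=1: data[1]=11 > 3 → no swap
j=2: data[2]=6 > 3 → no swap
j=3: data[3]=0 ≤ 3 → i=0, swap data[0],data[3] → [0, 11, 6, 8, 5, 3]
j=4: data[4]=5 > 3 → no swap
final swap data[1],data[5] → [0, 3, 6, 8, 5, 11]; return 1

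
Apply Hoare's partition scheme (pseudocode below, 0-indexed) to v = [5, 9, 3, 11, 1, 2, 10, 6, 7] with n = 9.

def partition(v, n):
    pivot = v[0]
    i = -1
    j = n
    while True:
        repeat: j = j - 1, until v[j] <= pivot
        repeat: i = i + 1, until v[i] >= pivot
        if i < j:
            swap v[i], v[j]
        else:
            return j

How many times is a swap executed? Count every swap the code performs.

pivot = v[0] = 5; i = -1, j = 9
j→5 (v[5]=2≤5), i→0 (v[0]=5≥5); i<j, swap → [2, 9, 3, 11, 1, 5, 10, 6, 7]
j→4 (v[4]=1≤5), i→1 (v[1]=9≥5); i<j, swap → [2, 1, 3, 11, 9, 5, 10, 6, 7]
j→2, i→3; i≥j, return j=2. v = [2, 1, 3, 11, 9, 5, 10, 6, 7]

2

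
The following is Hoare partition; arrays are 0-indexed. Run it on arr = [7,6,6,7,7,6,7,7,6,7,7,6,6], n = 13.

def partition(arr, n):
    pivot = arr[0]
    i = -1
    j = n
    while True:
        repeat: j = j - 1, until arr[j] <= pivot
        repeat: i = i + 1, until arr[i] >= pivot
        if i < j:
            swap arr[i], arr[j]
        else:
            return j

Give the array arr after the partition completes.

[6,6,6,6,7,6,7,6,7,7,7,7,7]

pivot = arr[0] = 7; i = -1, j = 13
j→12 (arr[12]=6≤7), i→0 (arr[0]=7≥7); i<j, swap → [6,6,6,7,7,6,7,7,6,7,7,6,7]
j→11 (arr[11]=6≤7), i→3 (arr[3]=7≥7); i<j, swap → [6,6,6,6,7,6,7,7,6,7,7,7,7]
j→10 (arr[10]=7≤7), i→4 (arr[4]=7≥7); i<j, swap → [6,6,6,6,7,6,7,7,6,7,7,7,7]
j→9 (arr[9]=7≤7), i→6 (arr[6]=7≥7); i<j, swap → [6,6,6,6,7,6,7,7,6,7,7,7,7]
j→8 (arr[8]=6≤7), i→7 (arr[7]=7≥7); i<j, swap → [6,6,6,6,7,6,7,6,7,7,7,7,7]
j→7, i→8; i≥j, return j=7. arr = [6,6,6,6,7,6,7,6,7,7,7,7,7]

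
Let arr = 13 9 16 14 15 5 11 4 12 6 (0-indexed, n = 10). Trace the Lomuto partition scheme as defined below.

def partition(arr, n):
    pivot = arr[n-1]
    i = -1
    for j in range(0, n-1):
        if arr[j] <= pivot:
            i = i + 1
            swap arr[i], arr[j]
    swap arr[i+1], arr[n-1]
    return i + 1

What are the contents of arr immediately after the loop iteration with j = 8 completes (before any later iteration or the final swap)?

pivot = arr[9] = 6; i = -1
j=0: arr[0]=13 > 6 → no swap
j=1: arr[1]=9 > 6 → no swap
j=2: arr[2]=16 > 6 → no swap
j=3: arr[3]=14 > 6 → no swap
j=4: arr[4]=15 > 6 → no swap
j=5: arr[5]=5 ≤ 6 → i=0, swap arr[0],arr[5] → 5 9 16 14 15 13 11 4 12 6
j=6: arr[6]=11 > 6 → no swap
j=7: arr[7]=4 ≤ 6 → i=1, swap arr[1],arr[7] → 5 4 16 14 15 13 11 9 12 6
j=8: arr[8]=12 > 6 → no swap
(after j=8) arr = 5 4 16 14 15 13 11 9 12 6

5 4 16 14 15 13 11 9 12 6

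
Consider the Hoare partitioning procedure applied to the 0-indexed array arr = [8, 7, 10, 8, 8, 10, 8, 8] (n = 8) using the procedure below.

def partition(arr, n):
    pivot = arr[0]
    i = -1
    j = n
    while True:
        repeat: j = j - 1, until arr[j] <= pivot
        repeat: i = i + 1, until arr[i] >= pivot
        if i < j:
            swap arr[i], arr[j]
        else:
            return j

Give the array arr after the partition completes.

[8, 7, 8, 8, 8, 10, 10, 8]

pivot = arr[0] = 8; i = -1, j = 8
j→7 (arr[7]=8≤8), i→0 (arr[0]=8≥8); i<j, swap → [8, 7, 10, 8, 8, 10, 8, 8]
j→6 (arr[6]=8≤8), i→2 (arr[2]=10≥8); i<j, swap → [8, 7, 8, 8, 8, 10, 10, 8]
j→4 (arr[4]=8≤8), i→3 (arr[3]=8≥8); i<j, swap → [8, 7, 8, 8, 8, 10, 10, 8]
j→3, i→4; i≥j, return j=3. arr = [8, 7, 8, 8, 8, 10, 10, 8]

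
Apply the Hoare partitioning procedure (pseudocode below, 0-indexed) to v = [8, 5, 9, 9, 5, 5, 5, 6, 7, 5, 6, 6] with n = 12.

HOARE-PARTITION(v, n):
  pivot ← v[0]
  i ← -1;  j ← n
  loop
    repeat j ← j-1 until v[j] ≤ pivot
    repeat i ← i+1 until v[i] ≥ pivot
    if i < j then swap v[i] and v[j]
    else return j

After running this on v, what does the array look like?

pivot = v[0] = 8; i = -1, j = 12
j→11 (v[11]=6≤8), i→0 (v[0]=8≥8); i<j, swap → [6, 5, 9, 9, 5, 5, 5, 6, 7, 5, 6, 8]
j→10 (v[10]=6≤8), i→2 (v[2]=9≥8); i<j, swap → [6, 5, 6, 9, 5, 5, 5, 6, 7, 5, 9, 8]
j→9 (v[9]=5≤8), i→3 (v[3]=9≥8); i<j, swap → [6, 5, 6, 5, 5, 5, 5, 6, 7, 9, 9, 8]
j→8, i→9; i≥j, return j=8. v = [6, 5, 6, 5, 5, 5, 5, 6, 7, 9, 9, 8]

[6, 5, 6, 5, 5, 5, 5, 6, 7, 9, 9, 8]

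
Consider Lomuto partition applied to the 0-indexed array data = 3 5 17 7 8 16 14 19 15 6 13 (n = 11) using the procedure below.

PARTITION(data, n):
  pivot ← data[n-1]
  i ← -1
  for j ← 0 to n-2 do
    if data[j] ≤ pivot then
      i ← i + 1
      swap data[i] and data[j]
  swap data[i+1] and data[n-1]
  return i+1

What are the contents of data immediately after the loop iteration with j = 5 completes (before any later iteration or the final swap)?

pivot = data[10] = 13; i = -1
j=0: data[0]=3 ≤ 13 → i=0, swap data[0],data[0] (no change) → 3 5 17 7 8 16 14 19 15 6 13
j=1: data[1]=5 ≤ 13 → i=1, swap data[1],data[1] (no change) → 3 5 17 7 8 16 14 19 15 6 13
j=2: data[2]=17 > 13 → no swap
j=3: data[3]=7 ≤ 13 → i=2, swap data[2],data[3] → 3 5 7 17 8 16 14 19 15 6 13
j=4: data[4]=8 ≤ 13 → i=3, swap data[3],data[4] → 3 5 7 8 17 16 14 19 15 6 13
j=5: data[5]=16 > 13 → no swap
(after j=5) data = 3 5 7 8 17 16 14 19 15 6 13

3 5 7 8 17 16 14 19 15 6 13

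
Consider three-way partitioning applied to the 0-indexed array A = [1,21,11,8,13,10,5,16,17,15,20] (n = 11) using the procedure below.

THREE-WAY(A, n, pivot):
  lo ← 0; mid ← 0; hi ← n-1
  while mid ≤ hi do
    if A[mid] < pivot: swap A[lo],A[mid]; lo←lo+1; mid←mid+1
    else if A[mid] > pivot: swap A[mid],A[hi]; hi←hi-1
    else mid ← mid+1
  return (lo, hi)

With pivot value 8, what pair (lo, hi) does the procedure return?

lo=0 mid=0 hi=10
1<8: swap(0,0), lo=1 mid=1 ⇒ [1,21,11,8,13,10,5,16,17,15,20]
21>8: swap(1,10), hi=9 ⇒ [1,20,11,8,13,10,5,16,17,15,21]
20>8: swap(1,9), hi=8 ⇒ [1,15,11,8,13,10,5,16,17,20,21]
15>8: swap(1,8), hi=7 ⇒ [1,17,11,8,13,10,5,16,15,20,21]
17>8: swap(1,7), hi=6 ⇒ [1,16,11,8,13,10,5,17,15,20,21]
16>8: swap(1,6), hi=5 ⇒ [1,5,11,8,13,10,16,17,15,20,21]
5<8: swap(1,1), lo=2 mid=2 ⇒ [1,5,11,8,13,10,16,17,15,20,21]
11>8: swap(2,5), hi=4 ⇒ [1,5,10,8,13,11,16,17,15,20,21]
10>8: swap(2,4), hi=3 ⇒ [1,5,13,8,10,11,16,17,15,20,21]
13>8: swap(2,3), hi=2 ⇒ [1,5,8,13,10,11,16,17,15,20,21]
8=8: mid=3
done. lo=2 hi=2; A=[1,5,8,13,10,11,16,17,15,20,21]

(2, 2)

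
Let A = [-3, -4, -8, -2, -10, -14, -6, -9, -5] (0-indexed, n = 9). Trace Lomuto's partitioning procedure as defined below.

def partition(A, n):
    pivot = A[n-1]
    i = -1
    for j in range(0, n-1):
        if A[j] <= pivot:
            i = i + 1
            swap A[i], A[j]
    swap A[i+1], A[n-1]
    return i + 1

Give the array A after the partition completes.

[-8, -10, -14, -6, -9, -5, -2, -4, -3]

pivot = A[8] = -5; i = -1
j=0: A[0]=-3 > -5 → no swap
j=1: A[1]=-4 > -5 → no swap
j=2: A[2]=-8 ≤ -5 → i=0, swap A[0],A[2] → [-8, -4, -3, -2, -10, -14, -6, -9, -5]
j=3: A[3]=-2 > -5 → no swap
j=4: A[4]=-10 ≤ -5 → i=1, swap A[1],A[4] → [-8, -10, -3, -2, -4, -14, -6, -9, -5]
j=5: A[5]=-14 ≤ -5 → i=2, swap A[2],A[5] → [-8, -10, -14, -2, -4, -3, -6, -9, -5]
j=6: A[6]=-6 ≤ -5 → i=3, swap A[3],A[6] → [-8, -10, -14, -6, -4, -3, -2, -9, -5]
j=7: A[7]=-9 ≤ -5 → i=4, swap A[4],A[7] → [-8, -10, -14, -6, -9, -3, -2, -4, -5]
final swap A[5],A[8] → [-8, -10, -14, -6, -9, -5, -2, -4, -3]; return 5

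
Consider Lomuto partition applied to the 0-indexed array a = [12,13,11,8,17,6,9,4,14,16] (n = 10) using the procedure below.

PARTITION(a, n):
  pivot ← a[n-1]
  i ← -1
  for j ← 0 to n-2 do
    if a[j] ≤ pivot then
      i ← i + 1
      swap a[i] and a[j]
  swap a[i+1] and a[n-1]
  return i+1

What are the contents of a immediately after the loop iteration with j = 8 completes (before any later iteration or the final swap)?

[12,13,11,8,6,9,4,14,17,16]

pivot=16, i=-1
j=0: 12≤16, i=0, swap(0,0) ⇒ [12,13,11,8,17,6,9,4,14,16]
j=1: 13≤16, i=1, swap(1,1) ⇒ [12,13,11,8,17,6,9,4,14,16]
j=2: 11≤16, i=2, swap(2,2) ⇒ [12,13,11,8,17,6,9,4,14,16]
j=3: 8≤16, i=3, swap(3,3) ⇒ [12,13,11,8,17,6,9,4,14,16]
j=4: 17>16, skip
j=5: 6≤16, i=4, swap(4,5) ⇒ [12,13,11,8,6,17,9,4,14,16]
j=6: 9≤16, i=5, swap(5,6) ⇒ [12,13,11,8,6,9,17,4,14,16]
j=7: 4≤16, i=6, swap(6,7) ⇒ [12,13,11,8,6,9,4,17,14,16]
j=8: 14≤16, i=7, swap(7,8) ⇒ [12,13,11,8,6,9,4,14,17,16]
(after j=8) a = [12,13,11,8,6,9,4,14,17,16]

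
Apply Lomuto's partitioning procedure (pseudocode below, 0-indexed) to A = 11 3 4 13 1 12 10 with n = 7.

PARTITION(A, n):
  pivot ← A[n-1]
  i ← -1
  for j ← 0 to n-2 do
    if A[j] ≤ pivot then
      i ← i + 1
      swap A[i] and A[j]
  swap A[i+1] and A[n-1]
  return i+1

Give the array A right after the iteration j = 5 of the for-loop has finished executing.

3 4 1 13 11 12 10

pivot=10, i=-1
j=0: 11>10, skip
j=1: 3≤10, i=0, swap(0,1) ⇒ 3 11 4 13 1 12 10
j=2: 4≤10, i=1, swap(1,2) ⇒ 3 4 11 13 1 12 10
j=3: 13>10, skip
j=4: 1≤10, i=2, swap(2,4) ⇒ 3 4 1 13 11 12 10
j=5: 12>10, skip
(after j=5) A = 3 4 1 13 11 12 10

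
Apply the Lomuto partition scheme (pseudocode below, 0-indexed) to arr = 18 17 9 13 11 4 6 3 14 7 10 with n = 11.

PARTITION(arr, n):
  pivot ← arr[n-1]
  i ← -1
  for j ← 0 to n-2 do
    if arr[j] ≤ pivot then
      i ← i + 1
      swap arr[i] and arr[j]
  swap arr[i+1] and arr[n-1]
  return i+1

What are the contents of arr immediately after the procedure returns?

9 4 6 3 7 10 18 13 14 11 17

pivot = arr[10] = 10; i = -1
j=0: arr[0]=18 > 10 → no swap
j=1: arr[1]=17 > 10 → no swap
j=2: arr[2]=9 ≤ 10 → i=0, swap arr[0],arr[2] → 9 17 18 13 11 4 6 3 14 7 10
j=3: arr[3]=13 > 10 → no swap
j=4: arr[4]=11 > 10 → no swap
j=5: arr[5]=4 ≤ 10 → i=1, swap arr[1],arr[5] → 9 4 18 13 11 17 6 3 14 7 10
j=6: arr[6]=6 ≤ 10 → i=2, swap arr[2],arr[6] → 9 4 6 13 11 17 18 3 14 7 10
j=7: arr[7]=3 ≤ 10 → i=3, swap arr[3],arr[7] → 9 4 6 3 11 17 18 13 14 7 10
j=8: arr[8]=14 > 10 → no swap
j=9: arr[9]=7 ≤ 10 → i=4, swap arr[4],arr[9] → 9 4 6 3 7 17 18 13 14 11 10
final swap arr[5],arr[10] → 9 4 6 3 7 10 18 13 14 11 17; return 5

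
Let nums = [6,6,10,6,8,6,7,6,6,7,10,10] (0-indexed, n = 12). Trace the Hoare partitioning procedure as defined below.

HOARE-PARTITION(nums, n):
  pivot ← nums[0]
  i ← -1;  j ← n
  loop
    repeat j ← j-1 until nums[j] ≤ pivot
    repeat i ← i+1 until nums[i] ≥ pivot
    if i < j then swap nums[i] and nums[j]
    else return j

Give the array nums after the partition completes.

[6,6,6,6,8,10,7,6,6,7,10,10]

pivot = nums[0] = 6; i = -1, j = 12
j→8 (nums[8]=6≤6), i→0 (nums[0]=6≥6); i<j, swap → [6,6,10,6,8,6,7,6,6,7,10,10]
j→7 (nums[7]=6≤6), i→1 (nums[1]=6≥6); i<j, swap → [6,6,10,6,8,6,7,6,6,7,10,10]
j→5 (nums[5]=6≤6), i→2 (nums[2]=10≥6); i<j, swap → [6,6,6,6,8,10,7,6,6,7,10,10]
j→3, i→3; i≥j, return j=3. nums = [6,6,6,6,8,10,7,6,6,7,10,10]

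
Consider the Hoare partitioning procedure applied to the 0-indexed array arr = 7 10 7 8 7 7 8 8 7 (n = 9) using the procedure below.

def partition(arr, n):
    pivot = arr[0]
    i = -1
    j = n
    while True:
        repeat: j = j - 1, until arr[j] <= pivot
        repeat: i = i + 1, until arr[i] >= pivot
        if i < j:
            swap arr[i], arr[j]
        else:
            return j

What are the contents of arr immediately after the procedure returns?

7 7 7 8 7 10 8 8 7

pivot=7
j stops at 8 (7), i stops at 0 (7); swap ⇒ 7 10 7 8 7 7 8 8 7
j stops at 5 (7), i stops at 1 (10); swap ⇒ 7 7 7 8 7 10 8 8 7
j stops at 4 (7), i stops at 2 (7); swap ⇒ 7 7 7 8 7 10 8 8 7
j stops at 2, i stops at 3; i≥j ⇒ return 2. arr=7 7 7 8 7 10 8 8 7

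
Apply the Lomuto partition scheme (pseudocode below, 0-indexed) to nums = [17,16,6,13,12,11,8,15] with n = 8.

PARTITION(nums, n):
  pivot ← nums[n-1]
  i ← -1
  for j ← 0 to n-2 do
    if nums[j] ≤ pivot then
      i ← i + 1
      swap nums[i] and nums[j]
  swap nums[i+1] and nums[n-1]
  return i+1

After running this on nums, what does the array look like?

[6,13,12,11,8,15,17,16]

pivot = nums[7] = 15; i = -1
j=0: nums[0]=17 > 15 → no swap
j=1: nums[1]=16 > 15 → no swap
j=2: nums[2]=6 ≤ 15 → i=0, swap nums[0],nums[2] → [6,16,17,13,12,11,8,15]
j=3: nums[3]=13 ≤ 15 → i=1, swap nums[1],nums[3] → [6,13,17,16,12,11,8,15]
j=4: nums[4]=12 ≤ 15 → i=2, swap nums[2],nums[4] → [6,13,12,16,17,11,8,15]
j=5: nums[5]=11 ≤ 15 → i=3, swap nums[3],nums[5] → [6,13,12,11,17,16,8,15]
j=6: nums[6]=8 ≤ 15 → i=4, swap nums[4],nums[6] → [6,13,12,11,8,16,17,15]
final swap nums[5],nums[7] → [6,13,12,11,8,15,17,16]; return 5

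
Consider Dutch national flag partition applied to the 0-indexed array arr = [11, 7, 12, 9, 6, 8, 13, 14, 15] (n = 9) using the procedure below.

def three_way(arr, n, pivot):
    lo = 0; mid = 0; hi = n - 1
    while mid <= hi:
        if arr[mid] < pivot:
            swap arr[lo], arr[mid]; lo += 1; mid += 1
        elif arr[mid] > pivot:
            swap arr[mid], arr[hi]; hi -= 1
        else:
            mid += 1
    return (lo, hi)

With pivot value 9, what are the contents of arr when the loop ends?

[8, 7, 6, 9, 12, 13, 14, 15, 11]

pivot = 9; lo=0, mid=0, hi=8
arr[mid]=11>9: swap arr[0],arr[8]; hi=7 → [15, 7, 12, 9, 6, 8, 13, 14, 11]
arr[mid]=15>9: swap arr[0],arr[7]; hi=6 → [14, 7, 12, 9, 6, 8, 13, 15, 11]
arr[mid]=14>9: swap arr[0],arr[6]; hi=5 → [13, 7, 12, 9, 6, 8, 14, 15, 11]
arr[mid]=13>9: swap arr[0],arr[5]; hi=4 → [8, 7, 12, 9, 6, 13, 14, 15, 11]
arr[mid]=8<9: swap arr[0],arr[0]; lo=1,mid=1 → [8, 7, 12, 9, 6, 13, 14, 15, 11]
arr[mid]=7<9: swap arr[1],arr[1]; lo=2,mid=2 → [8, 7, 12, 9, 6, 13, 14, 15, 11]
arr[mid]=12>9: swap arr[2],arr[4]; hi=3 → [8, 7, 6, 9, 12, 13, 14, 15, 11]
arr[mid]=6<9: swap arr[2],arr[2]; lo=3,mid=3 → [8, 7, 6, 9, 12, 13, 14, 15, 11]
arr[mid]=9=9: mid=4
end: lo=3, hi=3; arr = [8, 7, 6, 9, 12, 13, 14, 15, 11]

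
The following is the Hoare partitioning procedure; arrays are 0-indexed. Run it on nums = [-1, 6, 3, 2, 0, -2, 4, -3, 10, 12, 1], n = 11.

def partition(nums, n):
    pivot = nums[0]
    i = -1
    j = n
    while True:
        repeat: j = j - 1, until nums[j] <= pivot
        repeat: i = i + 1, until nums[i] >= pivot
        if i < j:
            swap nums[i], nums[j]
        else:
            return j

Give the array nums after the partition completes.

[-3, -2, 3, 2, 0, 6, 4, -1, 10, 12, 1]

pivot=-1
j stops at 7 (-3), i stops at 0 (-1); swap ⇒ [-3, 6, 3, 2, 0, -2, 4, -1, 10, 12, 1]
j stops at 5 (-2), i stops at 1 (6); swap ⇒ [-3, -2, 3, 2, 0, 6, 4, -1, 10, 12, 1]
j stops at 1, i stops at 2; i≥j ⇒ return 1. nums=[-3, -2, 3, 2, 0, 6, 4, -1, 10, 12, 1]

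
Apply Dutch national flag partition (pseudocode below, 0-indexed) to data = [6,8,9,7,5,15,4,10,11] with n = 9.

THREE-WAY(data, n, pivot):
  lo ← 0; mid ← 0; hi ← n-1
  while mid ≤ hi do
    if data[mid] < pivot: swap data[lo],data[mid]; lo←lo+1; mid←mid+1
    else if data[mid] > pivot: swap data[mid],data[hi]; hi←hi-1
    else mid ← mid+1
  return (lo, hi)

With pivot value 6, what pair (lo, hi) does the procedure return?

lo=0 mid=0 hi=8
6=6: mid=1
8>6: swap(1,8), hi=7 ⇒ [6,11,9,7,5,15,4,10,8]
11>6: swap(1,7), hi=6 ⇒ [6,10,9,7,5,15,4,11,8]
10>6: swap(1,6), hi=5 ⇒ [6,4,9,7,5,15,10,11,8]
4<6: swap(0,1), lo=1 mid=2 ⇒ [4,6,9,7,5,15,10,11,8]
9>6: swap(2,5), hi=4 ⇒ [4,6,15,7,5,9,10,11,8]
15>6: swap(2,4), hi=3 ⇒ [4,6,5,7,15,9,10,11,8]
5<6: swap(1,2), lo=2 mid=3 ⇒ [4,5,6,7,15,9,10,11,8]
7>6: swap(3,3), hi=2 ⇒ [4,5,6,7,15,9,10,11,8]
done. lo=2 hi=2; data=[4,5,6,7,15,9,10,11,8]

(2, 2)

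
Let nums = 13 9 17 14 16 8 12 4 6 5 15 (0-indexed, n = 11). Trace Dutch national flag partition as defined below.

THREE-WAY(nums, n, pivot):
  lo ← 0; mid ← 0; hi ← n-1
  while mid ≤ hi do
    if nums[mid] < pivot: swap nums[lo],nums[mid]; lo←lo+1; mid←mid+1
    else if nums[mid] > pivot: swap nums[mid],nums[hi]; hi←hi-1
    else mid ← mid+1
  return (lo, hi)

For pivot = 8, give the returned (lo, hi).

lo=0 mid=0 hi=10
13>8: swap(0,10), hi=9 ⇒ 15 9 17 14 16 8 12 4 6 5 13
15>8: swap(0,9), hi=8 ⇒ 5 9 17 14 16 8 12 4 6 15 13
5<8: swap(0,0), lo=1 mid=1 ⇒ 5 9 17 14 16 8 12 4 6 15 13
9>8: swap(1,8), hi=7 ⇒ 5 6 17 14 16 8 12 4 9 15 13
6<8: swap(1,1), lo=2 mid=2 ⇒ 5 6 17 14 16 8 12 4 9 15 13
17>8: swap(2,7), hi=6 ⇒ 5 6 4 14 16 8 12 17 9 15 13
4<8: swap(2,2), lo=3 mid=3 ⇒ 5 6 4 14 16 8 12 17 9 15 13
14>8: swap(3,6), hi=5 ⇒ 5 6 4 12 16 8 14 17 9 15 13
12>8: swap(3,5), hi=4 ⇒ 5 6 4 8 16 12 14 17 9 15 13
8=8: mid=4
16>8: swap(4,4), hi=3 ⇒ 5 6 4 8 16 12 14 17 9 15 13
done. lo=3 hi=3; nums=5 6 4 8 16 12 14 17 9 15 13

(3, 3)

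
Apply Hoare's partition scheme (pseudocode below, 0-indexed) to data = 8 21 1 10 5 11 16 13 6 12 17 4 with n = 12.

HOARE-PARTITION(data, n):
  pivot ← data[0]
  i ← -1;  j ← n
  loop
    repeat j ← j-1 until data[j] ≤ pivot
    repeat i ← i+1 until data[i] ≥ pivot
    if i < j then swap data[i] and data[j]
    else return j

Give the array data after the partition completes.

4 6 1 5 10 11 16 13 21 12 17 8

pivot = data[0] = 8; i = -1, j = 12
j→11 (data[11]=4≤8), i→0 (data[0]=8≥8); i<j, swap → 4 21 1 10 5 11 16 13 6 12 17 8
j→8 (data[8]=6≤8), i→1 (data[1]=21≥8); i<j, swap → 4 6 1 10 5 11 16 13 21 12 17 8
j→4 (data[4]=5≤8), i→3 (data[3]=10≥8); i<j, swap → 4 6 1 5 10 11 16 13 21 12 17 8
j→3, i→4; i≥j, return j=3. data = 4 6 1 5 10 11 16 13 21 12 17 8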